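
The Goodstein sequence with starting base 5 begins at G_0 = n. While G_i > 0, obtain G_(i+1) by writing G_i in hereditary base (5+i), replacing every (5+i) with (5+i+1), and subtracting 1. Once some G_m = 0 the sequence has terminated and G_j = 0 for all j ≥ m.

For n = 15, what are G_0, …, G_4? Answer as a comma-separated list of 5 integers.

15, 17, 18, 19, 20

i=0: 15 = 3·5 (b=5); 5→6: 3·6 = 18; 18−1 = 17
i=1: 17 = 2·6 + 5 (b=6); 6→7: 2·7 + 5 = 19; 19−1 = 18
i=2: 18 = 2·7 + 4 (b=7); 7→8: 2·8 + 4 = 20; 20−1 = 19
i=3: 19 = 2·8 + 3 (b=8); 8→9: 2·9 + 3 = 21; 21−1 = 20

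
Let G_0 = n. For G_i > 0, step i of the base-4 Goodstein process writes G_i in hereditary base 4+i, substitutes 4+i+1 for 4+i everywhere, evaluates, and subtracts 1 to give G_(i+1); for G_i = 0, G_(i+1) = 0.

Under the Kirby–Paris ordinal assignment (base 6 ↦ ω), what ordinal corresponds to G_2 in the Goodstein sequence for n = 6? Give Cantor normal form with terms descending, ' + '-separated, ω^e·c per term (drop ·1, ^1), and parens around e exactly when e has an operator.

ω

[0] 6 ≡ 4 + 2 (base 4). Lift 5: 7. −1: 6.
[1] 6 ≡ 5 + 1 (base 5). Lift 6: 7. −1: 6.
[2] 6 ≡ 6 (base 6). Lift 7: 7. −1: 6.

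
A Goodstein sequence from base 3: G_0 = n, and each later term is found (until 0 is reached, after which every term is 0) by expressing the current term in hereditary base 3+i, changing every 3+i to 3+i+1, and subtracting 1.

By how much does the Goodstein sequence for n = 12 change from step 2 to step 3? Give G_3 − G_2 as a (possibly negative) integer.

G_0 = 12. HB_3(12) = 3^2 + 3. Bump = 20. G_1 = 19.
G_1 = 19. HB_4(19) = 4^2 + 3. Bump = 28. G_2 = 27.
G_2 = 27. HB_5(27) = 5^2 + 2. Bump = 38. G_3 = 37.

10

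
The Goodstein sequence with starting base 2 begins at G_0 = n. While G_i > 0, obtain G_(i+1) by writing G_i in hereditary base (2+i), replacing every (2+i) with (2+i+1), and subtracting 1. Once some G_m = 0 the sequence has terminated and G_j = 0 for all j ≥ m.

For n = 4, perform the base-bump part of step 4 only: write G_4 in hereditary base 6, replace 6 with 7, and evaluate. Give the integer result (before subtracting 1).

i=0: 4 = 2^2 (b=2); 2→3: 3^3 = 27; 27−1 = 26
i=1: 26 = 2·3^2 + 2·3 + 2 (b=3); 3→4: 2·4^2 + 2·4 + 2 = 42; 42−1 = 41
i=2: 41 = 2·4^2 + 2·4 + 1 (b=4); 4→5: 2·5^2 + 2·5 + 1 = 61; 61−1 = 60
i=3: 60 = 2·5^2 + 2·5 (b=5); 5→6: 2·6^2 + 2·6 = 84; 84−1 = 83
i=4: 83 = 2·6^2 + 6 + 5 (b=6); 6→7: 2·7^2 + 7 + 5 = 110; 110−1 = 109

110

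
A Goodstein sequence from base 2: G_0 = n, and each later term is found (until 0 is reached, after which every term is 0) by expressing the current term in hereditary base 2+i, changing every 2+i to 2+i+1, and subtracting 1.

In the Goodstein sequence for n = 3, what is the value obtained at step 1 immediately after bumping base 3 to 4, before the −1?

G_0=3  [base 2] 2 + 1  →[2↦3]→  3 + 1 = 4  −1 ⇒ G_1=3
G_1=3  [base 3] 3  →[3↦4]→  4 = 4  −1 ⇒ G_2=3

4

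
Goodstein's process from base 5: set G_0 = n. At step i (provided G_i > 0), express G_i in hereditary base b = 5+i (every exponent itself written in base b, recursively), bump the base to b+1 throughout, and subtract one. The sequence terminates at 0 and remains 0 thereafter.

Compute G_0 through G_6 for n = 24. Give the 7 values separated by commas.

24, 27, 30, 33, 36, 39, 41

G_0=24  [base 5] 4·5 + 4  →[5↦6]→  4·6 + 4 = 28  −1 ⇒ G_1=27
G_1=27  [base 6] 4·6 + 3  →[6↦7]→  4·7 + 3 = 31  −1 ⇒ G_2=30
G_2=30  [base 7] 4·7 + 2  →[7↦8]→  4·8 + 2 = 34  −1 ⇒ G_3=33
G_3=33  [base 8] 4·8 + 1  →[8↦9]→  4·9 + 1 = 37  −1 ⇒ G_4=36
G_4=36  [base 9] 4·9  →[9↦10]→  4·10 = 40  −1 ⇒ G_5=39
G_5=39  [base 10] 3·10 + 9  →[10↦11]→  3·11 + 9 = 42  −1 ⇒ G_6=41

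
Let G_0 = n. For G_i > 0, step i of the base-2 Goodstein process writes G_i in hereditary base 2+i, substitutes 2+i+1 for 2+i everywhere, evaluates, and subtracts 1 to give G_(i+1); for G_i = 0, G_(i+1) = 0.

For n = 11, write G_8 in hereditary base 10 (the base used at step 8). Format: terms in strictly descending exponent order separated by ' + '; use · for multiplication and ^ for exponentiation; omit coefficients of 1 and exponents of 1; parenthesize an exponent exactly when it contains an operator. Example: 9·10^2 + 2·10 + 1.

7·10^10 + 7·10^7 + 7·10^6 + 7·10^5 + 7·10^4 + 7·10^3 + 7·10^2 + 7·10 + 5

(0) 11|_2 = 2^(2 + 1) + 2 + 1 ↦ 3^(3 + 1) + 3 + 1|_3 = 85 ⇒ 84
(1) 84|_3 = 3^(3 + 1) + 3 ↦ 4^(4 + 1) + 4|_4 = 1028 ⇒ 1027
(2) 1027|_4 = 4^(4 + 1) + 3 ↦ 5^(5 + 1) + 3|_5 = 15628 ⇒ 15627
(3) 15627|_5 = 5^(5 + 1) + 2 ↦ 6^(6 + 1) + 2|_6 = 279938 ⇒ 279937
(4) 279937|_6 = 6^(6 + 1) + 1 ↦ 7^(7 + 1) + 1|_7 = 5764802 ⇒ 5764801
(5) 5764801|_7 = 7^(7 + 1) ↦ 8^(8 + 1)|_8 = 134217728 ⇒ 134217727
(6) 134217727|_8 = 7·8^8 + 7·8^7 + 7·8^6 + 7·8^5 + 7·8^4 + 7·8^3 + 7·8^2 + 7·8 + 7 ↦ 7·9^9 + 7·9^7 + 7·9^6 + 7·9^5 + 7·9^4 + 7·9^3 + 7·9^2 + 7·9 + 7|_9 = 2749609303 ⇒ 2749609302
(7) 2749609302|_9 = 7·9^9 + 7·9^7 + 7·9^6 + 7·9^5 + 7·9^4 + 7·9^3 + 7·9^2 + 7·9 + 6 ↦ 7·10^10 + 7·10^7 + 7·10^6 + 7·10^5 + 7·10^4 + 7·10^3 + 7·10^2 + 7·10 + 6|_10 = 70077777776 ⇒ 70077777775
(8) 70077777775|_10 = 7·10^10 + 7·10^7 + 7·10^6 + 7·10^5 + 7·10^4 + 7·10^3 + 7·10^2 + 7·10 + 5 ↦ 7·11^11 + 7·11^7 + 7·11^6 + 7·11^5 + 7·11^4 + 7·11^3 + 7·11^2 + 7·11 + 5|_11 = 1997331745491 ⇒ 1997331745490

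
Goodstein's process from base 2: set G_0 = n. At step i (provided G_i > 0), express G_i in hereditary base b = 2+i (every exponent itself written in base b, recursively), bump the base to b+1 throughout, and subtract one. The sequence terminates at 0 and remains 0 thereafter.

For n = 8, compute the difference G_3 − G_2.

5757

G_0 = 8. HB_2(8) = 2^(2 + 1). Bump = 81. G_1 = 80.
G_1 = 80. HB_3(80) = 2·3^3 + 2·3^2 + 2·3 + 2. Bump = 554. G_2 = 553.
G_2 = 553. HB_4(553) = 2·4^4 + 2·4^2 + 2·4 + 1. Bump = 6311. G_3 = 6310.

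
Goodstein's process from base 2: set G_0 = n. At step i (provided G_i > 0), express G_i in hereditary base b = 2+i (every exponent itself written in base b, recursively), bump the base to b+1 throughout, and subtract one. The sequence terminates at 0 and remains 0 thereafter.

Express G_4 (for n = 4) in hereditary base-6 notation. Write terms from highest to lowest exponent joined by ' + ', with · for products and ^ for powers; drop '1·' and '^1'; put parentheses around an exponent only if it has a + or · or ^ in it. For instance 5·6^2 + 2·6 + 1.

2·6^2 + 6 + 5

(0) 4|_2 = 2^2 ↦ 3^3|_3 = 27 ⇒ 26
(1) 26|_3 = 2·3^2 + 2·3 + 2 ↦ 2·4^2 + 2·4 + 2|_4 = 42 ⇒ 41
(2) 41|_4 = 2·4^2 + 2·4 + 1 ↦ 2·5^2 + 2·5 + 1|_5 = 61 ⇒ 60
(3) 60|_5 = 2·5^2 + 2·5 ↦ 2·6^2 + 2·6|_6 = 84 ⇒ 83
(4) 83|_6 = 2·6^2 + 6 + 5 ↦ 2·7^2 + 7 + 5|_7 = 110 ⇒ 109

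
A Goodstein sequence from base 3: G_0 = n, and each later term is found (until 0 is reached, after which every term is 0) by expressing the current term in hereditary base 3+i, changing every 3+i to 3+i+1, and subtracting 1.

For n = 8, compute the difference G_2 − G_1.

1

G_0 = 8. HB_3(8) = 2·3 + 2. Bump = 10. G_1 = 9.
G_1 = 9. HB_4(9) = 2·4 + 1. Bump = 11. G_2 = 10.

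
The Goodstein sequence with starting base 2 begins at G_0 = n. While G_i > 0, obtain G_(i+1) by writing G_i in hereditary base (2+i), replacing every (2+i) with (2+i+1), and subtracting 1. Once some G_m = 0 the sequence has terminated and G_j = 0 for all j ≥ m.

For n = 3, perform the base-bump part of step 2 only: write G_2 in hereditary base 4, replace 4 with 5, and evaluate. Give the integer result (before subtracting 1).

3

base 2: 3 = 2 + 1; at 3: 3 + 1 = 4; next = 3
base 3: 3 = 3; at 4: 4 = 4; next = 3
base 4: 3 = 3; at 5: 3 = 3; next = 2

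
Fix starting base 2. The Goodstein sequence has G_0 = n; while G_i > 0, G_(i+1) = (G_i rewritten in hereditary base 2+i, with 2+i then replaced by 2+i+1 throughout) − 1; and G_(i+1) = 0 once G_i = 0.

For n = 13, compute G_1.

108

G_0=13  [base 2] 2^(2 + 1) + 2^2 + 1  →[2↦3]→  3^(3 + 1) + 3^3 + 1 = 109  −1 ⇒ G_1=108
G_1=108  [base 3] 3^(3 + 1) + 3^3  →[3↦4]→  4^(4 + 1) + 4^4 = 1280  −1 ⇒ G_2=1279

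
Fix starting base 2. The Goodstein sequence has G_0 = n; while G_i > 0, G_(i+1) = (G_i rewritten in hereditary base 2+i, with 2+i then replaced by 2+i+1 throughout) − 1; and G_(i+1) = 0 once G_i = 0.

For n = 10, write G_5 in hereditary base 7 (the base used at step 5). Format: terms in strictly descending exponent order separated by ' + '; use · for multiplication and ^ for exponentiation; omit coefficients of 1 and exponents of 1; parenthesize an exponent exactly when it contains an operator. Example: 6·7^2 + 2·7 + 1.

5·7^7 + 5·7^5 + 5·7^4 + 5·7^3 + 5·7^2 + 5·7 + 4

G_0=10  [base 2] 2^(2 + 1) + 2  →[2↦3]→  3^(3 + 1) + 3 = 84  −1 ⇒ G_1=83
G_1=83  [base 3] 3^(3 + 1) + 2  →[3↦4]→  4^(4 + 1) + 2 = 1026  −1 ⇒ G_2=1025
G_2=1025  [base 4] 4^(4 + 1) + 1  →[4↦5]→  5^(5 + 1) + 1 = 15626  −1 ⇒ G_3=15625
G_3=15625  [base 5] 5^(5 + 1)  →[5↦6]→  6^(6 + 1) = 279936  −1 ⇒ G_4=279935
G_4=279935  [base 6] 5·6^6 + 5·6^5 + 5·6^4 + 5·6^3 + 5·6^2 + 5·6 + 5  →[6↦7]→  5·7^7 + 5·7^5 + 5·7^4 + 5·7^3 + 5·7^2 + 5·7 + 5 = 4215755  −1 ⇒ G_5=4215754
G_5=4215754  [base 7] 5·7^7 + 5·7^5 + 5·7^4 + 5·7^3 + 5·7^2 + 5·7 + 4  →[7↦8]→  5·8^8 + 5·8^5 + 5·8^4 + 5·8^3 + 5·8^2 + 5·8 + 4 = 84073324  −1 ⇒ G_6=84073323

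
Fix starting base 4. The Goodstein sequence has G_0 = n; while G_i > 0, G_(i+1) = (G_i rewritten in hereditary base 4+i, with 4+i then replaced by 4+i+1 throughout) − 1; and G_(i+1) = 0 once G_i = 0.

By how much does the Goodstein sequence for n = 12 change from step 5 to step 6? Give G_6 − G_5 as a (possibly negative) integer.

G_0=12  [base 4] 3·4  →[4↦5]→  3·5 = 15  −1 ⇒ G_1=14
G_1=14  [base 5] 2·5 + 4  →[5↦6]→  2·6 + 4 = 16  −1 ⇒ G_2=15
G_2=15  [base 6] 2·6 + 3  →[6↦7]→  2·7 + 3 = 17  −1 ⇒ G_3=16
G_3=16  [base 7] 2·7 + 2  →[7↦8]→  2·8 + 2 = 18  −1 ⇒ G_4=17
G_4=17  [base 8] 2·8 + 1  →[8↦9]→  2·9 + 1 = 19  −1 ⇒ G_5=18
G_5=18  [base 9] 2·9  →[9↦10]→  2·10 = 20  −1 ⇒ G_6=19

1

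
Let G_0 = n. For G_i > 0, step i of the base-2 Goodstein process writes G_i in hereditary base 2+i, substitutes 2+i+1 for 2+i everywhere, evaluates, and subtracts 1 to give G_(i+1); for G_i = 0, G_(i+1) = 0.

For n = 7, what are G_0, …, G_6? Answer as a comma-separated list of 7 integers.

base 2: 7 = 2^2 + 2 + 1; at 3: 3^3 + 3 + 1 = 31; next = 30
base 3: 30 = 3^3 + 3; at 4: 4^4 + 4 = 260; next = 259
base 4: 259 = 4^4 + 3; at 5: 5^5 + 3 = 3128; next = 3127
base 5: 3127 = 5^5 + 2; at 6: 6^6 + 2 = 46658; next = 46657
base 6: 46657 = 6^6 + 1; at 7: 7^7 + 1 = 823544; next = 823543
base 7: 823543 = 7^7; at 8: 8^8 = 16777216; next = 16777215

7, 30, 259, 3127, 46657, 823543, 16777215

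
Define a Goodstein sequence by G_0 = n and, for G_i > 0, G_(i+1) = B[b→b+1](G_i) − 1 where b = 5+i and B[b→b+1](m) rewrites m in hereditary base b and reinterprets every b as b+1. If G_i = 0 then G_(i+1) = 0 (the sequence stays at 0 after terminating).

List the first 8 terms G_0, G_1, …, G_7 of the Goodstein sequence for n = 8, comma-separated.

8, 8, 8, 8, 8, 7, 6, 5

base 5: 8 = 5 + 3; at 6: 6 + 3 = 9; next = 8
base 6: 8 = 6 + 2; at 7: 7 + 2 = 9; next = 8
base 7: 8 = 7 + 1; at 8: 8 + 1 = 9; next = 8
base 8: 8 = 8; at 9: 9 = 9; next = 8
base 9: 8 = 8; at 10: 8 = 8; next = 7
base 10: 7 = 7; at 11: 7 = 7; next = 6
base 11: 6 = 6; at 12: 6 = 6; next = 5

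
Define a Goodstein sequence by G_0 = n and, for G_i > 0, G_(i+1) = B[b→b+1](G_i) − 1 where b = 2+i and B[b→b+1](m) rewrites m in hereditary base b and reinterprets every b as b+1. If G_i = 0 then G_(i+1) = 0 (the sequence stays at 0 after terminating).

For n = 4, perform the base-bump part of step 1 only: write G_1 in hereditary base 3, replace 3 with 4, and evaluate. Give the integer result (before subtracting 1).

42

G_0 = 4. HB_2(4) = 2^2. Bump = 27. G_1 = 26.
G_1 = 26. HB_3(26) = 2·3^2 + 2·3 + 2. Bump = 42. G_2 = 41.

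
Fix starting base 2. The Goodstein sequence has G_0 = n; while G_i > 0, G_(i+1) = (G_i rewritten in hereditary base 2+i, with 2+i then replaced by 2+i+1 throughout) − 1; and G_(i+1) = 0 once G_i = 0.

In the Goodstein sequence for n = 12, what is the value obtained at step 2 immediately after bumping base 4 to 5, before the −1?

i=0: 12 = 2^(2 + 1) + 2^2 (b=2); 2→3: 3^(3 + 1) + 3^3 = 108; 108−1 = 107
i=1: 107 = 3^(3 + 1) + 2·3^2 + 2·3 + 2 (b=3); 3→4: 4^(4 + 1) + 2·4^2 + 2·4 + 2 = 1066; 1066−1 = 1065

15686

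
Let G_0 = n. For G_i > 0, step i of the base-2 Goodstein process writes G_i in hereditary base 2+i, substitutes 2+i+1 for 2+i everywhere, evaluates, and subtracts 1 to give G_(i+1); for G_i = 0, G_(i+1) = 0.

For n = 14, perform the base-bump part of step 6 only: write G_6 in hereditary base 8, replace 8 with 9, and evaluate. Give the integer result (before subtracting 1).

G_0 = 14. HB_2(14) = 2^(2 + 1) + 2^2 + 2. Bump = 111. G_1 = 110.
G_1 = 110. HB_3(110) = 3^(3 + 1) + 3^3 + 2. Bump = 1282. G_2 = 1281.
G_2 = 1281. HB_4(1281) = 4^(4 + 1) + 4^4 + 1. Bump = 18751. G_3 = 18750.
G_3 = 18750. HB_5(18750) = 5^(5 + 1) + 5^5. Bump = 326592. G_4 = 326591.
G_4 = 326591. HB_6(326591) = 6^(6 + 1) + 5·6^5 + 5·6^4 + 5·6^3 + 5·6^2 + 5·6 + 5. Bump = 5862841. G_5 = 5862840.
G_5 = 5862840. HB_7(5862840) = 7^(7 + 1) + 5·7^5 + 5·7^4 + 5·7^3 + 5·7^2 + 5·7 + 4. Bump = 134404972. G_6 = 134404971.

3487116549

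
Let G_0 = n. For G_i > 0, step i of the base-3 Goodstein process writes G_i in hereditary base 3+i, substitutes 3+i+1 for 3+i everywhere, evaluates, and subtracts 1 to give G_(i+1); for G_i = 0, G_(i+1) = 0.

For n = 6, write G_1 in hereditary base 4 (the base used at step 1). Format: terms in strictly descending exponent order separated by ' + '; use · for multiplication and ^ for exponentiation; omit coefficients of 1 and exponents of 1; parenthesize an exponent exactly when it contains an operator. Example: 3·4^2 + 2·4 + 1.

4 + 3

[0] 6 ≡ 2·3 (base 3). Lift 4: 8. −1: 7.
[1] 7 ≡ 4 + 3 (base 4). Lift 5: 8. −1: 7.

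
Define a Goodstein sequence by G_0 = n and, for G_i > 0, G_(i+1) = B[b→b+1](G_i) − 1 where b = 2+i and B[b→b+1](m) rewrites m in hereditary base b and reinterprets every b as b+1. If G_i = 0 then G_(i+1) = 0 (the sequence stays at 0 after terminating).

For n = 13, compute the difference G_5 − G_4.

step 0: 13 = 2^(2 + 1) + 2^2 + 1; sub 3 for 2: 3^(3 + 1) + 3^3 + 1; = 109; G_1 = 109−1 = 108
step 1: 108 = 3^(3 + 1) + 3^3; sub 4 for 3: 4^(4 + 1) + 4^4; = 1280; G_2 = 1280−1 = 1279
step 2: 1279 = 4^(4 + 1) + 3·4^3 + 3·4^2 + 3·4 + 3; sub 5 for 4: 5^(5 + 1) + 3·5^3 + 3·5^2 + 3·5 + 3; = 16093; G_3 = 16093−1 = 16092
step 3: 16092 = 5^(5 + 1) + 3·5^3 + 3·5^2 + 3·5 + 2; sub 6 for 5: 6^(6 + 1) + 3·6^3 + 3·6^2 + 3·6 + 2; = 280712; G_4 = 280712−1 = 280711
step 4: 280711 = 6^(6 + 1) + 3·6^3 + 3·6^2 + 3·6 + 1; sub 7 for 6: 7^(7 + 1) + 3·7^3 + 3·7^2 + 3·7 + 1; = 5765999; G_5 = 5765999−1 = 5765998

5485287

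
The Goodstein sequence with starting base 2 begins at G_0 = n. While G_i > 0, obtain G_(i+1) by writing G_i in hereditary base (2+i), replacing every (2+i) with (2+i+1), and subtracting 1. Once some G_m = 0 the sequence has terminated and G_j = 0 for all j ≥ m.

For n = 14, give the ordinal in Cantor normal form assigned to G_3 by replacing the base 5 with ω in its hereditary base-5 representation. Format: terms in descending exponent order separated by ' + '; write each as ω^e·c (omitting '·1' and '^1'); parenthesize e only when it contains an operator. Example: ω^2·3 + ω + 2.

G_0=14  [base 2] 2^(2 + 1) + 2^2 + 2  →[2↦3]→  3^(3 + 1) + 3^3 + 3 = 111  −1 ⇒ G_1=110
G_1=110  [base 3] 3^(3 + 1) + 3^3 + 2  →[3↦4]→  4^(4 + 1) + 4^4 + 2 = 1282  −1 ⇒ G_2=1281
G_2=1281  [base 4] 4^(4 + 1) + 4^4 + 1  →[4↦5]→  5^(5 + 1) + 5^5 + 1 = 18751  −1 ⇒ G_3=18750

ω^(ω + 1) + ω^ω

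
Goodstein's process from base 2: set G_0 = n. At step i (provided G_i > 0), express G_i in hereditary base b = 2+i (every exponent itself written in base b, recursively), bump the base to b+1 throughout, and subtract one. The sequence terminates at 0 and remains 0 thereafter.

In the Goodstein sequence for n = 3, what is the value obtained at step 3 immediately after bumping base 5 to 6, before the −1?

base 2: 3 = 2 + 1; at 3: 3 + 1 = 4; next = 3
base 3: 3 = 3; at 4: 4 = 4; next = 3
base 4: 3 = 3; at 5: 3 = 3; next = 2

2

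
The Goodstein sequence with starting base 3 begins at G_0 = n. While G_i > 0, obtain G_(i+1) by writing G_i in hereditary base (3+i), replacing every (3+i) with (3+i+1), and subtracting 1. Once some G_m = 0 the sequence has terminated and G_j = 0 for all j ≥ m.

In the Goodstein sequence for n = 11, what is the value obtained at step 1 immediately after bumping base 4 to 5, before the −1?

step 0: 11 = 3^2 + 2; sub 4 for 3: 4^2 + 2; = 18; G_1 = 18−1 = 17
step 1: 17 = 4^2 + 1; sub 5 for 4: 5^2 + 1; = 26; G_2 = 26−1 = 25

26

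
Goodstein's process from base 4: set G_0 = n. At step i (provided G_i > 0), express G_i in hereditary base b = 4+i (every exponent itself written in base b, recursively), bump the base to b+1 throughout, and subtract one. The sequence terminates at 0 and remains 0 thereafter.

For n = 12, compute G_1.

G_0=12  [base 4] 3·4  →[4↦5]→  3·5 = 15  −1 ⇒ G_1=14
G_1=14  [base 5] 2·5 + 4  →[5↦6]→  2·6 + 4 = 16  −1 ⇒ G_2=15

14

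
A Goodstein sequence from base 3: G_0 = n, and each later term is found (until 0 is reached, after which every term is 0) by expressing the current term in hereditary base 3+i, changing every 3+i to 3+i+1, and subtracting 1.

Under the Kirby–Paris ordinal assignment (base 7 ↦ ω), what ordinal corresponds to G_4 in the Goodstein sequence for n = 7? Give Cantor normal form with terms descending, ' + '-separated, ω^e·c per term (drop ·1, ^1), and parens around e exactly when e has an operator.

ω + 2

step 0: 7 = 2·3 + 1; sub 4 for 3: 2·4 + 1; = 9; G_1 = 9−1 = 8
step 1: 8 = 2·4; sub 5 for 4: 2·5; = 10; G_2 = 10−1 = 9
step 2: 9 = 5 + 4; sub 6 for 5: 6 + 4; = 10; G_3 = 10−1 = 9
step 3: 9 = 6 + 3; sub 7 for 6: 7 + 3; = 10; G_4 = 10−1 = 9
step 4: 9 = 7 + 2; sub 8 for 7: 8 + 2; = 10; G_5 = 10−1 = 9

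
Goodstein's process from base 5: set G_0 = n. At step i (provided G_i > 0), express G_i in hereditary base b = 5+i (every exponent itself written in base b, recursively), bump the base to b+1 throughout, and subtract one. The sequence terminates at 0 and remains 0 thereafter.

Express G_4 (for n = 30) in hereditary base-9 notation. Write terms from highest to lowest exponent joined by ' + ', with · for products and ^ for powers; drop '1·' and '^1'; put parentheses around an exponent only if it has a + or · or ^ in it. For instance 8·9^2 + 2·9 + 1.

9^2 + 2

G_0 = 30. HB_5(30) = 5^2 + 5. Bump = 42. G_1 = 41.
G_1 = 41. HB_6(41) = 6^2 + 5. Bump = 54. G_2 = 53.
G_2 = 53. HB_7(53) = 7^2 + 4. Bump = 68. G_3 = 67.
G_3 = 67. HB_8(67) = 8^2 + 3. Bump = 84. G_4 = 83.
G_4 = 83. HB_9(83) = 9^2 + 2. Bump = 102. G_5 = 101.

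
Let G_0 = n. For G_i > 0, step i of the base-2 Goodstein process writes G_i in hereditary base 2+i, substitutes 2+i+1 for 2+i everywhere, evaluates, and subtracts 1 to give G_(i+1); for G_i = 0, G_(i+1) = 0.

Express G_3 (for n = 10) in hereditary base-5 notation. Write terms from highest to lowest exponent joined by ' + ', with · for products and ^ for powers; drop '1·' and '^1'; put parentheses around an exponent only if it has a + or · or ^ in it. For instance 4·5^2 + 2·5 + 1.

5^(5 + 1)

base 2: 10 = 2^(2 + 1) + 2; at 3: 3^(3 + 1) + 3 = 84; next = 83
base 3: 83 = 3^(3 + 1) + 2; at 4: 4^(4 + 1) + 2 = 1026; next = 1025
base 4: 1025 = 4^(4 + 1) + 1; at 5: 5^(5 + 1) + 1 = 15626; next = 15625
base 5: 15625 = 5^(5 + 1); at 6: 6^(6 + 1) = 279936; next = 279935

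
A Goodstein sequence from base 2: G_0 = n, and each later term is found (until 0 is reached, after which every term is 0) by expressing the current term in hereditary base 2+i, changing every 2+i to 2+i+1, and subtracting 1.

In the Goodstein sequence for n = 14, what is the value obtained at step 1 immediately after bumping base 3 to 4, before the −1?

1282

base 2: 14 = 2^(2 + 1) + 2^2 + 2; at 3: 3^(3 + 1) + 3^3 + 3 = 111; next = 110
base 3: 110 = 3^(3 + 1) + 3^3 + 2; at 4: 4^(4 + 1) + 4^4 + 2 = 1282; next = 1281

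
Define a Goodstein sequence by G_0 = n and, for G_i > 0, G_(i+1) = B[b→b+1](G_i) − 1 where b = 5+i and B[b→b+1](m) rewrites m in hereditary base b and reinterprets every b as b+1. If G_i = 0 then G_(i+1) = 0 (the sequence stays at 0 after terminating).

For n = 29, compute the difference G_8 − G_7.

[0] 29 ≡ 5^2 + 4 (base 5). Lift 6: 40. −1: 39.
[1] 39 ≡ 6^2 + 3 (base 6). Lift 7: 52. −1: 51.
[2] 51 ≡ 7^2 + 2 (base 7). Lift 8: 66. −1: 65.
[3] 65 ≡ 8^2 + 1 (base 8). Lift 9: 82. −1: 81.
[4] 81 ≡ 9^2 (base 9). Lift 10: 100. −1: 99.
[5] 99 ≡ 9·10 + 9 (base 10). Lift 11: 108. −1: 107.
[6] 107 ≡ 9·11 + 8 (base 11). Lift 12: 116. −1: 115.
[7] 115 ≡ 9·12 + 7 (base 12). Lift 13: 124. −1: 123.

8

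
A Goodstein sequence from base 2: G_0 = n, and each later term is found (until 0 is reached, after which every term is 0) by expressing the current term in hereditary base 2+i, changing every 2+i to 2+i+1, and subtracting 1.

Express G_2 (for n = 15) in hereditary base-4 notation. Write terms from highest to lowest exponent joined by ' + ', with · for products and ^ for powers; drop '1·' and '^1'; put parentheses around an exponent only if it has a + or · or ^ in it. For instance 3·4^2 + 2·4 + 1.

[0] 15 ≡ 2^(2 + 1) + 2^2 + 2 + 1 (base 2). Lift 3: 112. −1: 111.
[1] 111 ≡ 3^(3 + 1) + 3^3 + 3 (base 3). Lift 4: 1284. −1: 1283.
[2] 1283 ≡ 4^(4 + 1) + 4^4 + 3 (base 4). Lift 5: 18753. −1: 18752.

4^(4 + 1) + 4^4 + 3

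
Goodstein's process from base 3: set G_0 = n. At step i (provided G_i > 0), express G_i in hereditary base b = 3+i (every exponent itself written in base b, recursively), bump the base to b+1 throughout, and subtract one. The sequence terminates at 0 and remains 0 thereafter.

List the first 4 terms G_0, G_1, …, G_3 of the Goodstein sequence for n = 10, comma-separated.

10, 16, 24, 27

(0) 10|_3 = 3^2 + 1 ↦ 4^2 + 1|_4 = 17 ⇒ 16
(1) 16|_4 = 4^2 ↦ 5^2|_5 = 25 ⇒ 24
(2) 24|_5 = 4·5 + 4 ↦ 4·6 + 4|_6 = 28 ⇒ 27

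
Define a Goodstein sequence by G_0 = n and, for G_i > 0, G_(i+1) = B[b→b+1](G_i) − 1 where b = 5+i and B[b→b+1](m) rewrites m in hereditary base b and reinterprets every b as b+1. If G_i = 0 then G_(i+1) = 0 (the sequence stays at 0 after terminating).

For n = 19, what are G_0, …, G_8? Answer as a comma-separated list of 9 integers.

G_0 = 19. HB_5(19) = 3·5 + 4. Bump = 22. G_1 = 21.
G_1 = 21. HB_6(21) = 3·6 + 3. Bump = 24. G_2 = 23.
G_2 = 23. HB_7(23) = 3·7 + 2. Bump = 26. G_3 = 25.
G_3 = 25. HB_8(25) = 3·8 + 1. Bump = 28. G_4 = 27.
G_4 = 27. HB_9(27) = 3·9. Bump = 30. G_5 = 29.
G_5 = 29. HB_10(29) = 2·10 + 9. Bump = 31. G_6 = 30.
G_6 = 30. HB_11(30) = 2·11 + 8. Bump = 32. G_7 = 31.
G_7 = 31. HB_12(31) = 2·12 + 7. Bump = 33. G_8 = 32.

19, 21, 23, 25, 27, 29, 30, 31, 32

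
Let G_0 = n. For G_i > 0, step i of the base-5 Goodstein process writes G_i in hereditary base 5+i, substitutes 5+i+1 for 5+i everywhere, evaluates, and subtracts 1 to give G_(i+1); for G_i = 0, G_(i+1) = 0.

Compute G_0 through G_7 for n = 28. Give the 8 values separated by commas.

base 5: 28 = 5^2 + 3; at 6: 6^2 + 3 = 39; next = 38
base 6: 38 = 6^2 + 2; at 7: 7^2 + 2 = 51; next = 50
base 7: 50 = 7^2 + 1; at 8: 8^2 + 1 = 65; next = 64
base 8: 64 = 8^2; at 9: 9^2 = 81; next = 80
base 9: 80 = 8·9 + 8; at 10: 8·10 + 8 = 88; next = 87
base 10: 87 = 8·10 + 7; at 11: 8·11 + 7 = 95; next = 94
base 11: 94 = 8·11 + 6; at 12: 8·12 + 6 = 102; next = 101

28, 38, 50, 64, 80, 87, 94, 101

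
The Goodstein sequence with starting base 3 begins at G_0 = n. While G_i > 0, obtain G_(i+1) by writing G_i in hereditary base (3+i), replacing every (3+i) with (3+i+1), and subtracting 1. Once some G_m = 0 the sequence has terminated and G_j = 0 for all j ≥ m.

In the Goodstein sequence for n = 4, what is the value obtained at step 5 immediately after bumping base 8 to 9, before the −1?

1

(0) 4|_3 = 3 + 1 ↦ 4 + 1|_4 = 5 ⇒ 4
(1) 4|_4 = 4 ↦ 5|_5 = 5 ⇒ 4
(2) 4|_5 = 4 ↦ 4|_6 = 4 ⇒ 3
(3) 3|_6 = 3 ↦ 3|_7 = 3 ⇒ 2
(4) 2|_7 = 2 ↦ 2|_8 = 2 ⇒ 1
(5) 1|_8 = 1 ↦ 1|_9 = 1 ⇒ 0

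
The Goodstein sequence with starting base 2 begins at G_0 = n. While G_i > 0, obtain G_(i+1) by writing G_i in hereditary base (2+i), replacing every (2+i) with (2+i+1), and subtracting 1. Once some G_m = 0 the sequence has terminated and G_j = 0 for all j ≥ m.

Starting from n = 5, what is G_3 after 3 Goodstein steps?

467

G_0=5  [base 2] 2^2 + 1  →[2↦3]→  3^3 + 1 = 28  −1 ⇒ G_1=27
G_1=27  [base 3] 3^3  →[3↦4]→  4^4 = 256  −1 ⇒ G_2=255
G_2=255  [base 4] 3·4^3 + 3·4^2 + 3·4 + 3  →[4↦5]→  3·5^3 + 3·5^2 + 3·5 + 3 = 468  −1 ⇒ G_3=467
G_3=467  [base 5] 3·5^3 + 3·5^2 + 3·5 + 2  →[5↦6]→  3·6^3 + 3·6^2 + 3·6 + 2 = 776  −1 ⇒ G_4=775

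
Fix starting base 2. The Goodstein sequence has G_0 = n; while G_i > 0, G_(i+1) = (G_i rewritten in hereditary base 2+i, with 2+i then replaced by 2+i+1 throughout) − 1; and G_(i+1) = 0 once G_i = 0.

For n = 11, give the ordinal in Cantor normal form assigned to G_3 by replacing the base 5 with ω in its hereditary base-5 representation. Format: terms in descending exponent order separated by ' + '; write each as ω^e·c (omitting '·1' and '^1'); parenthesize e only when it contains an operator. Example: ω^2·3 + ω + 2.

(0) 11|_2 = 2^(2 + 1) + 2 + 1 ↦ 3^(3 + 1) + 3 + 1|_3 = 85 ⇒ 84
(1) 84|_3 = 3^(3 + 1) + 3 ↦ 4^(4 + 1) + 4|_4 = 1028 ⇒ 1027
(2) 1027|_4 = 4^(4 + 1) + 3 ↦ 5^(5 + 1) + 3|_5 = 15628 ⇒ 15627

ω^(ω + 1) + 2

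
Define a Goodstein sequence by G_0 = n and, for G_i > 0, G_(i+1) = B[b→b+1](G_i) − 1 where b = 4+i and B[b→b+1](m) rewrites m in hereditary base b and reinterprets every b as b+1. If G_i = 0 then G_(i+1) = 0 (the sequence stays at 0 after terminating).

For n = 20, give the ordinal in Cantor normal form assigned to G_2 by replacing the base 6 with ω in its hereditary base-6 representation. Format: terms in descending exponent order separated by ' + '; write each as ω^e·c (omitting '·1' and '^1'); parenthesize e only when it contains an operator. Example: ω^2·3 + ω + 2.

ω^2 + 3

base 4: 20 = 4^2 + 4; at 5: 5^2 + 5 = 30; next = 29
base 5: 29 = 5^2 + 4; at 6: 6^2 + 4 = 40; next = 39
base 6: 39 = 6^2 + 3; at 7: 7^2 + 3 = 52; next = 51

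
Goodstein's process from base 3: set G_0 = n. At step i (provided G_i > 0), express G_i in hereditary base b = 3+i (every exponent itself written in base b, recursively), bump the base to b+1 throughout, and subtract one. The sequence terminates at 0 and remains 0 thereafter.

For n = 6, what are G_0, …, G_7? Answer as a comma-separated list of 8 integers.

i=0: 6 = 2·3 (b=3); 3→4: 2·4 = 8; 8−1 = 7
i=1: 7 = 4 + 3 (b=4); 4→5: 5 + 3 = 8; 8−1 = 7
i=2: 7 = 5 + 2 (b=5); 5→6: 6 + 2 = 8; 8−1 = 7
i=3: 7 = 6 + 1 (b=6); 6→7: 7 + 1 = 8; 8−1 = 7
i=4: 7 = 7 (b=7); 7→8: 8 = 8; 8−1 = 7
i=5: 7 = 7 (b=8); 8→9: 7 = 7; 7−1 = 6
i=6: 6 = 6 (b=9); 9→10: 6 = 6; 6−1 = 5

6, 7, 7, 7, 7, 7, 6, 5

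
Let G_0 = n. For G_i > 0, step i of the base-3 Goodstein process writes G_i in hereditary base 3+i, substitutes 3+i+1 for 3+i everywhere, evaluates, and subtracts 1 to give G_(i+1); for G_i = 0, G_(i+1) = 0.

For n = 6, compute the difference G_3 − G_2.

0

step 0: 6 = 2·3; sub 4 for 3: 2·4; = 8; G_1 = 8−1 = 7
step 1: 7 = 4 + 3; sub 5 for 4: 5 + 3; = 8; G_2 = 8−1 = 7
step 2: 7 = 5 + 2; sub 6 for 5: 6 + 2; = 8; G_3 = 8−1 = 7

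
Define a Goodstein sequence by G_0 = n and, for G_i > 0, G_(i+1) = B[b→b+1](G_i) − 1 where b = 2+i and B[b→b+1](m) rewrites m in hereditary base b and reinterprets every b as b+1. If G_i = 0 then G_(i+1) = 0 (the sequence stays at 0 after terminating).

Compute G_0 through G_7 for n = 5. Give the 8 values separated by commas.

G_0 = 5. HB_2(5) = 2^2 + 1. Bump = 28. G_1 = 27.
G_1 = 27. HB_3(27) = 3^3. Bump = 256. G_2 = 255.
G_2 = 255. HB_4(255) = 3·4^3 + 3·4^2 + 3·4 + 3. Bump = 468. G_3 = 467.
G_3 = 467. HB_5(467) = 3·5^3 + 3·5^2 + 3·5 + 2. Bump = 776. G_4 = 775.
G_4 = 775. HB_6(775) = 3·6^3 + 3·6^2 + 3·6 + 1. Bump = 1198. G_5 = 1197.
G_5 = 1197. HB_7(1197) = 3·7^3 + 3·7^2 + 3·7. Bump = 1752. G_6 = 1751.
G_6 = 1751. HB_8(1751) = 3·8^3 + 3·8^2 + 2·8 + 7. Bump = 2455. G_7 = 2454.

5, 27, 255, 467, 775, 1197, 1751, 2454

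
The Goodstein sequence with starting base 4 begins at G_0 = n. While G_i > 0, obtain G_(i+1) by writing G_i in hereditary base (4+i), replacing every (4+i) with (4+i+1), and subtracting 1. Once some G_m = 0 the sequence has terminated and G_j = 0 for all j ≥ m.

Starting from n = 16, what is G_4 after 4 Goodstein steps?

33

G_0 = 16. HB_4(16) = 4^2. Bump = 25. G_1 = 24.
G_1 = 24. HB_5(24) = 4·5 + 4. Bump = 28. G_2 = 27.
G_2 = 27. HB_6(27) = 4·6 + 3. Bump = 31. G_3 = 30.
G_3 = 30. HB_7(30) = 4·7 + 2. Bump = 34. G_4 = 33.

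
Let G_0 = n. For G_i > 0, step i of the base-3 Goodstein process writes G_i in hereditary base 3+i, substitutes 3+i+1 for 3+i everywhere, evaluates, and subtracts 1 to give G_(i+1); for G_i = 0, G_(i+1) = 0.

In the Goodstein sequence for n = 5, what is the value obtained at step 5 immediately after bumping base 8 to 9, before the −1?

5 —HB3→ 3 + 2 —bump→ 4 + 2 = 6 —(−1)→ 5
5 —HB4→ 4 + 1 —bump→ 5 + 1 = 6 —(−1)→ 5
5 —HB5→ 5 —bump→ 6 = 6 —(−1)→ 5
5 —HB6→ 5 —bump→ 5 = 5 —(−1)→ 4
4 —HB7→ 4 —bump→ 4 = 4 —(−1)→ 3

3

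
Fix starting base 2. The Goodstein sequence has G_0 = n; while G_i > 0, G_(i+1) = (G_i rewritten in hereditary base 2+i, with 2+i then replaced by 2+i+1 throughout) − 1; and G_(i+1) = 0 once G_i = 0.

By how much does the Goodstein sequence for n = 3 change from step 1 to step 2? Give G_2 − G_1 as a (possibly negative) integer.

0

i=0: 3 = 2 + 1 (b=2); 2→3: 3 + 1 = 4; 4−1 = 3
i=1: 3 = 3 (b=3); 3→4: 4 = 4; 4−1 = 3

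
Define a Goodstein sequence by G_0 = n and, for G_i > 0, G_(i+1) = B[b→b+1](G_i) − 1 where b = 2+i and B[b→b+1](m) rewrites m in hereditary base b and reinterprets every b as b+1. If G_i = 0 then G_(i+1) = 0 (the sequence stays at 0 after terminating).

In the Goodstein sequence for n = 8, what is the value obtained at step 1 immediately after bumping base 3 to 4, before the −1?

i=0: 8 = 2^(2 + 1) (b=2); 2→3: 3^(3 + 1) = 81; 81−1 = 80
i=1: 80 = 2·3^3 + 2·3^2 + 2·3 + 2 (b=3); 3→4: 2·4^4 + 2·4^2 + 2·4 + 2 = 554; 554−1 = 553

554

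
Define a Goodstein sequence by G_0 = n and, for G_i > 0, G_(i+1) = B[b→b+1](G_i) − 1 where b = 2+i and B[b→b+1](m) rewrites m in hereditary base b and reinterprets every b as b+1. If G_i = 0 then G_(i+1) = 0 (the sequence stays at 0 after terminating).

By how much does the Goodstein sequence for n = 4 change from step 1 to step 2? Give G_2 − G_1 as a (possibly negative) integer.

base 2: 4 = 2^2; at 3: 3^3 = 27; next = 26
base 3: 26 = 2·3^2 + 2·3 + 2; at 4: 2·4^2 + 2·4 + 2 = 42; next = 41

15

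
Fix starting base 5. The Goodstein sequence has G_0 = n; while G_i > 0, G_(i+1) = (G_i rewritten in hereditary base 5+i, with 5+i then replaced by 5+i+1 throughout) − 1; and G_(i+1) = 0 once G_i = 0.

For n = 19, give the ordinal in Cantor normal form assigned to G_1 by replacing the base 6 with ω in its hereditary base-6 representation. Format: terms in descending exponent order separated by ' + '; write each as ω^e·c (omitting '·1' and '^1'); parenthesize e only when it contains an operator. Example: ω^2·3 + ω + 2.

G_0=19  [base 5] 3·5 + 4  →[5↦6]→  3·6 + 4 = 22  −1 ⇒ G_1=21
G_1=21  [base 6] 3·6 + 3  →[6↦7]→  3·7 + 3 = 24  −1 ⇒ G_2=23

ω·3 + 3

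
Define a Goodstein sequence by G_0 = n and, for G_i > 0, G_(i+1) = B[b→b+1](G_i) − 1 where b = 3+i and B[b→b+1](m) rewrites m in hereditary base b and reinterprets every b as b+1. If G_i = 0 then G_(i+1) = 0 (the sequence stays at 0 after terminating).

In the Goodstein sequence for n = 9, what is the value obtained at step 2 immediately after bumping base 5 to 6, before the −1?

[0] 9 ≡ 3^2 (base 3). Lift 4: 16. −1: 15.
[1] 15 ≡ 3·4 + 3 (base 4). Lift 5: 18. −1: 17.
[2] 17 ≡ 3·5 + 2 (base 5). Lift 6: 20. −1: 19.

20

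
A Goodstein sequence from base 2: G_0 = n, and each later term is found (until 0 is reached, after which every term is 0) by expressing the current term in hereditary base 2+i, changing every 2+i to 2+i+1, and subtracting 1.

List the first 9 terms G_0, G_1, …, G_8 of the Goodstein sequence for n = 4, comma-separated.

G_0=4  [base 2] 2^2  →[2↦3]→  3^3 = 27  −1 ⇒ G_1=26
G_1=26  [base 3] 2·3^2 + 2·3 + 2  →[3↦4]→  2·4^2 + 2·4 + 2 = 42  −1 ⇒ G_2=41
G_2=41  [base 4] 2·4^2 + 2·4 + 1  →[4↦5]→  2·5^2 + 2·5 + 1 = 61  −1 ⇒ G_3=60
G_3=60  [base 5] 2·5^2 + 2·5  →[5↦6]→  2·6^2 + 2·6 = 84  −1 ⇒ G_4=83
G_4=83  [base 6] 2·6^2 + 6 + 5  →[6↦7]→  2·7^2 + 7 + 5 = 110  −1 ⇒ G_5=109
G_5=109  [base 7] 2·7^2 + 7 + 4  →[7↦8]→  2·8^2 + 8 + 4 = 140  −1 ⇒ G_6=139
G_6=139  [base 8] 2·8^2 + 8 + 3  →[8↦9]→  2·9^2 + 9 + 3 = 174  −1 ⇒ G_7=173
G_7=173  [base 9] 2·9^2 + 9 + 2  →[9↦10]→  2·10^2 + 10 + 2 = 212  −1 ⇒ G_8=211

4, 26, 41, 60, 83, 109, 139, 173, 211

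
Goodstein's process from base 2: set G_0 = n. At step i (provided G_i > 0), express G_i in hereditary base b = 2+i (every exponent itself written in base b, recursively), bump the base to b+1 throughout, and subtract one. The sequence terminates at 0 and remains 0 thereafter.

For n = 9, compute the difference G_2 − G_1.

i=0: 9 = 2^(2 + 1) + 1 (b=2); 2→3: 3^(3 + 1) + 1 = 82; 82−1 = 81
i=1: 81 = 3^(3 + 1) (b=3); 3→4: 4^(4 + 1) = 1024; 1024−1 = 1023

942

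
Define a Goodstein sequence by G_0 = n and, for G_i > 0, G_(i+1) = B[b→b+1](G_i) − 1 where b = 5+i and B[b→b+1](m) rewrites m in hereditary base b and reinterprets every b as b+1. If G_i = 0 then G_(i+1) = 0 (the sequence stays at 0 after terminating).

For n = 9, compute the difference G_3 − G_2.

G_0=9  [base 5] 5 + 4  →[5↦6]→  6 + 4 = 10  −1 ⇒ G_1=9
G_1=9  [base 6] 6 + 3  →[6↦7]→  7 + 3 = 10  −1 ⇒ G_2=9
G_2=9  [base 7] 7 + 2  →[7↦8]→  8 + 2 = 10  −1 ⇒ G_3=9

0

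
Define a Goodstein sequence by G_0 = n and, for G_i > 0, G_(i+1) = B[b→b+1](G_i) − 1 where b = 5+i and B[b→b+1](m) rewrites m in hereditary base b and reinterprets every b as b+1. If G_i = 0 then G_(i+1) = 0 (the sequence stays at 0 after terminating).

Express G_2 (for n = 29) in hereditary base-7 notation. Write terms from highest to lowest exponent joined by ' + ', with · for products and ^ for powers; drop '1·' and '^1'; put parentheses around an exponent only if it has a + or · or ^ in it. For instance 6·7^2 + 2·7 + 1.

7^2 + 2

(0) 29|_5 = 5^2 + 4 ↦ 6^2 + 4|_6 = 40 ⇒ 39
(1) 39|_6 = 6^2 + 3 ↦ 7^2 + 3|_7 = 52 ⇒ 51
(2) 51|_7 = 7^2 + 2 ↦ 8^2 + 2|_8 = 66 ⇒ 65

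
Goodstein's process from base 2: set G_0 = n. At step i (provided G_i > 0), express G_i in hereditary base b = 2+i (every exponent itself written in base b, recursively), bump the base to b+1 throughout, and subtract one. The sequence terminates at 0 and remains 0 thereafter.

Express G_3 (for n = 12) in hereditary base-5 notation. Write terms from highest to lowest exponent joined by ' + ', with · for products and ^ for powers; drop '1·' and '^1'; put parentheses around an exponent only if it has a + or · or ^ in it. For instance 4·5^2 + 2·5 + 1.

i=0: 12 = 2^(2 + 1) + 2^2 (b=2); 2→3: 3^(3 + 1) + 3^3 = 108; 108−1 = 107
i=1: 107 = 3^(3 + 1) + 2·3^2 + 2·3 + 2 (b=3); 3→4: 4^(4 + 1) + 2·4^2 + 2·4 + 2 = 1066; 1066−1 = 1065
i=2: 1065 = 4^(4 + 1) + 2·4^2 + 2·4 + 1 (b=4); 4→5: 5^(5 + 1) + 2·5^2 + 2·5 + 1 = 15686; 15686−1 = 15685

5^(5 + 1) + 2·5^2 + 2·5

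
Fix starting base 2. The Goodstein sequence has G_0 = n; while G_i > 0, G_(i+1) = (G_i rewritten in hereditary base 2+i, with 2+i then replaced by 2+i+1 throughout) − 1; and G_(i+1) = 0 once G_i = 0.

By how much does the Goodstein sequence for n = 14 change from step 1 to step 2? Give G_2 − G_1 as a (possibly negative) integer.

G_0=14  [base 2] 2^(2 + 1) + 2^2 + 2  →[2↦3]→  3^(3 + 1) + 3^3 + 3 = 111  −1 ⇒ G_1=110
G_1=110  [base 3] 3^(3 + 1) + 3^3 + 2  →[3↦4]→  4^(4 + 1) + 4^4 + 2 = 1282  −1 ⇒ G_2=1281

1171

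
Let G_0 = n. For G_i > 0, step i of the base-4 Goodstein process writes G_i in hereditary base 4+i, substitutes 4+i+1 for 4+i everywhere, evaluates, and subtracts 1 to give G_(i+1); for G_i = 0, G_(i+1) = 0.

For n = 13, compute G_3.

13 —HB4→ 3·4 + 1 —bump→ 3·5 + 1 = 16 —(−1)→ 15
15 —HB5→ 3·5 —bump→ 3·6 = 18 —(−1)→ 17
17 —HB6→ 2·6 + 5 —bump→ 2·7 + 5 = 19 —(−1)→ 18

18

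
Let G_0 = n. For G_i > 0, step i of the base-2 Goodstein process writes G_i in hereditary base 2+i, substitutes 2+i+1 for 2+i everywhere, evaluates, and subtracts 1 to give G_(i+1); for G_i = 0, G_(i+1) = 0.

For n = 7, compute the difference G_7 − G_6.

20888664

i=0: 7 = 2^2 + 2 + 1 (b=2); 2→3: 3^3 + 3 + 1 = 31; 31−1 = 30
i=1: 30 = 3^3 + 3 (b=3); 3→4: 4^4 + 4 = 260; 260−1 = 259
i=2: 259 = 4^4 + 3 (b=4); 4→5: 5^5 + 3 = 3128; 3128−1 = 3127
i=3: 3127 = 5^5 + 2 (b=5); 5→6: 6^6 + 2 = 46658; 46658−1 = 46657
i=4: 46657 = 6^6 + 1 (b=6); 6→7: 7^7 + 1 = 823544; 823544−1 = 823543
i=5: 823543 = 7^7 (b=7); 7→8: 8^8 = 16777216; 16777216−1 = 16777215
i=6: 16777215 = 7·8^7 + 7·8^6 + 7·8^5 + 7·8^4 + 7·8^3 + 7·8^2 + 7·8 + 7 (b=8); 8→9: 7·9^7 + 7·9^6 + 7·9^5 + 7·9^4 + 7·9^3 + 7·9^2 + 7·9 + 7 = 37665880; 37665880−1 = 37665879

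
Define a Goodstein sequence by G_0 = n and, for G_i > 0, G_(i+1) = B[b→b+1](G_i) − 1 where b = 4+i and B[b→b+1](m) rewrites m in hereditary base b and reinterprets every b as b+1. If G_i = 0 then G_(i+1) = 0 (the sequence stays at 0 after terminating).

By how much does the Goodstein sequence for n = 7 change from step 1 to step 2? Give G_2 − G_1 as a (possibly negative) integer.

0

[0] 7 ≡ 4 + 3 (base 4). Lift 5: 8. −1: 7.
[1] 7 ≡ 5 + 2 (base 5). Lift 6: 8. −1: 7.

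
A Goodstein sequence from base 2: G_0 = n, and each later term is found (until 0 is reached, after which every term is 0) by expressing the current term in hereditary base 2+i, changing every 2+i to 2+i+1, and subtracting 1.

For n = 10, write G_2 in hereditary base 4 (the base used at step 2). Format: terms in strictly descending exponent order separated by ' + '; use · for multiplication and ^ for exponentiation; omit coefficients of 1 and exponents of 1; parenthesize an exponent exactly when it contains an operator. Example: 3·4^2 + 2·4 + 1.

step 0: 10 = 2^(2 + 1) + 2; sub 3 for 2: 3^(3 + 1) + 3; = 84; G_1 = 84−1 = 83
step 1: 83 = 3^(3 + 1) + 2; sub 4 for 3: 4^(4 + 1) + 2; = 1026; G_2 = 1026−1 = 1025
step 2: 1025 = 4^(4 + 1) + 1; sub 5 for 4: 5^(5 + 1) + 1; = 15626; G_3 = 15626−1 = 15625

4^(4 + 1) + 1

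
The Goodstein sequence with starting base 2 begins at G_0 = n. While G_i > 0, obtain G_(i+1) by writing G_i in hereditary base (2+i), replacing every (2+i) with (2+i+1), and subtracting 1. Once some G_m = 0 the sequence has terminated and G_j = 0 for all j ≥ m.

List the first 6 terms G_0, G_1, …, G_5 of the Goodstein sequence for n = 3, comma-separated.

(0) 3|_2 = 2 + 1 ↦ 3 + 1|_3 = 4 ⇒ 3
(1) 3|_3 = 3 ↦ 4|_4 = 4 ⇒ 3
(2) 3|_4 = 3 ↦ 3|_5 = 3 ⇒ 2
(3) 2|_5 = 2 ↦ 2|_6 = 2 ⇒ 1
(4) 1|_6 = 1 ↦ 1|_7 = 1 ⇒ 0

3, 3, 3, 2, 1, 0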